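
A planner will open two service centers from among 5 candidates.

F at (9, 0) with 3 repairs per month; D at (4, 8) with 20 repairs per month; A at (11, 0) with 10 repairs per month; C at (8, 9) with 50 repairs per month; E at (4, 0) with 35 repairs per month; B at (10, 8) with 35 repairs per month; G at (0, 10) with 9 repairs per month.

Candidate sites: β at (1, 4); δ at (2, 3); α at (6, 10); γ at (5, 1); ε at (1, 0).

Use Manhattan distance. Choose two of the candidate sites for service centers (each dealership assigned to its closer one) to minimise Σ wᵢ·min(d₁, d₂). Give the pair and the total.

{α, γ}, total 649

Evaluate every pair (each demand assigned to the nearer of the two):
  {α, γ}: total = 649
  {α, ε}: total = 723
  {δ, α}: total = 819
  {β, α}: total = 915
  {β, γ}: total = 1328
  {δ, γ}: total = 1346
  {γ, ε}: total = 1384
  {β, ε}: total = 1487
  {δ, ε}: total = 1505
  {β, δ}: total = 1583
Best pair: {α, γ} with total 649.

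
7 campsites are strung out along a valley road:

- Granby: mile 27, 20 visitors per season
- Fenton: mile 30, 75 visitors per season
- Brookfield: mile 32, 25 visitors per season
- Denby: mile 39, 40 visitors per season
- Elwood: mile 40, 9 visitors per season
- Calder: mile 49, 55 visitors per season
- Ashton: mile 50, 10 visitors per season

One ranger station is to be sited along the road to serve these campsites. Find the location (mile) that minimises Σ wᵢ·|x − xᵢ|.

x = 32

For a sum of weighted absolute distances on a line, the optimum is the weighted median (not the mean). Total weight W = 234; half-weight = 117.
Sort by position and accumulate weight:
  mile 27 (Granby, w=20) → cum 20
  mile 30 (Fenton, w=75) → cum 95
  mile 32 (Brookfield, w=25) → cum 120  ≥ 117 → median here
  mile 39 (Denby, w=40) → cum 160
  mile 40 (Elwood, w=9) → cum 169
  mile 49 (Calder, w=55) → cum 224
  mile 50 (Ashton, w=10) → cum 234
Optimal location: mile 32.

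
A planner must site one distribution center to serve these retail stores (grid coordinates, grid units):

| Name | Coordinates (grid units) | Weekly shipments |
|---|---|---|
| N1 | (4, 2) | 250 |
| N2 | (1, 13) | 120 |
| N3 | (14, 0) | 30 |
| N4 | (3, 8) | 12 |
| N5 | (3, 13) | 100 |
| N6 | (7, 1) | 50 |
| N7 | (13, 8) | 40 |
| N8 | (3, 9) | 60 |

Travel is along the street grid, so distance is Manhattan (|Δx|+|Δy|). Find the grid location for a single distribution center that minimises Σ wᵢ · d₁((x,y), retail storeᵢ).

Manhattan distance separates: Σwᵢ(|x−xᵢ|+|y−yᵢ|) = Σwᵢ|x−xᵢ| + Σwᵢ|y−yᵢ|, so x and y are optimised independently as 1-D weighted medians.
Total weight W = 662; half = 331.
x-coordinate, sorted with cumulative weight:
  x=1 (N2, w=120) cum 120
  x=3 (N4, w=12) cum 132
  x=3 (N5, w=100) cum 232
  x=3 (N8, w=60) cum 292
  x=4 (N1, w=250) cum 542  ← median
  x=7 (N6, w=50) cum 592
  x=13 (N7, w=40) cum 632
  x=14 (N3, w=30) cum 662
⇒ x* = 4
y-coordinate, sorted with cumulative weight:
  y=0 (N3, w=30) cum 30
  y=1 (N6, w=50) cum 80
  y=2 (N1, w=250) cum 330
  y=8 (N4, w=12) cum 342  ← median
  y=8 (N7, w=40) cum 382
  y=9 (N8, w=60) cum 442
  y=13 (N2, w=120) cum 562
  y=13 (N5, w=100) cum 662
⇒ y* = 8

(4, 8)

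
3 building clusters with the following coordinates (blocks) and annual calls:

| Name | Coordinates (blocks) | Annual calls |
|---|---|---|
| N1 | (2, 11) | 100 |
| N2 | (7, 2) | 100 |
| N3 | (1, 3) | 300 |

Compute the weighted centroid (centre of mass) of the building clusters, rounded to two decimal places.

The minimiser of Σwᵢ‖p−pᵢ‖² is the weighted centroid p* = (Σwᵢpᵢ)/(Σwᵢ).
Σwᵢ = 500.
Σwᵢxᵢ = 100·2 + 100·7 + 300·1 = 1200.
Σwᵢyᵢ = 100·11 + 100·2 + 300·3 = 2200.
x* = 1200/500 = 2.40, y* = 2200/500 = 4.40.

(2.40, 4.40)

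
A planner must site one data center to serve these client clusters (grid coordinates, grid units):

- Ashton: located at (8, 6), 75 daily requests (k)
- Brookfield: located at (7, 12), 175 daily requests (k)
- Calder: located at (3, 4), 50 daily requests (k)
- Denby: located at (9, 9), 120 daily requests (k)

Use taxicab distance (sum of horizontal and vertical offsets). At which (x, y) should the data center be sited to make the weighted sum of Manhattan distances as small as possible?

Manhattan distance separates: Σwᵢ(|x−xᵢ|+|y−yᵢ|) = Σwᵢ|x−xᵢ| + Σwᵢ|y−yᵢ|, so x and y are optimised independently as 1-D weighted medians.
Total weight W = 420; half = 210.
x-coordinate, sorted with cumulative weight:
  x=3 (Calder, w=50) cum 50
  x=7 (Brookfield, w=175) cum 225  ← median
  x=8 (Ashton, w=75) cum 300
  x=9 (Denby, w=120) cum 420
⇒ x* = 7
y-coordinate, sorted with cumulative weight:
  y=4 (Calder, w=50) cum 50
  y=6 (Ashton, w=75) cum 125
  y=9 (Denby, w=120) cum 245  ← median
  y=12 (Brookfield, w=175) cum 420
⇒ y* = 9

(7, 9)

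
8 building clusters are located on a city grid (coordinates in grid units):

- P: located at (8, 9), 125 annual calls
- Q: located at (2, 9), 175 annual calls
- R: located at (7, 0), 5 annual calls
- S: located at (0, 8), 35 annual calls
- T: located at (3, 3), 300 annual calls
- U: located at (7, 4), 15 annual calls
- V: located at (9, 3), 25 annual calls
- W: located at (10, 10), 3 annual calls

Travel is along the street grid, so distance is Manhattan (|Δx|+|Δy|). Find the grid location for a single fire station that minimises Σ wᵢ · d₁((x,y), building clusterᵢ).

Manhattan distance separates: Σwᵢ(|x−xᵢ|+|y−yᵢ|) = Σwᵢ|x−xᵢ| + Σwᵢ|y−yᵢ|, so x and y are optimised independently as 1-D weighted medians.
Total weight W = 683; half = 341.5.
x-coordinate, sorted with cumulative weight:
  x=0 (S, w=35) cum 35
  x=2 (Q, w=175) cum 210
  x=3 (T, w=300) cum 510  ← median
  x=7 (R, w=5) cum 515
  x=7 (U, w=15) cum 530
  x=8 (P, w=125) cum 655
  x=9 (V, w=25) cum 680
  x=10 (W, w=3) cum 683
⇒ x* = 3
y-coordinate, sorted with cumulative weight:
  y=0 (R, w=5) cum 5
  y=3 (T, w=300) cum 305
  y=3 (V, w=25) cum 330
  y=4 (U, w=15) cum 345  ← median
  y=8 (S, w=35) cum 380
  y=9 (P, w=125) cum 505
  y=9 (Q, w=175) cum 680
  y=10 (W, w=3) cum 683
⇒ y* = 4

(3, 4)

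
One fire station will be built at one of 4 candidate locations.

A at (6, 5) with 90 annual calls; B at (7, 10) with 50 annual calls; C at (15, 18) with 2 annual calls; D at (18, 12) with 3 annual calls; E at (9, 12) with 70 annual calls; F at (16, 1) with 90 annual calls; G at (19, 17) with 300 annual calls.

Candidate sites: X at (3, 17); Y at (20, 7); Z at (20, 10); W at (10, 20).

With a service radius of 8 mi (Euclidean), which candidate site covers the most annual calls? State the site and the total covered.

Coverage radius r = 8 mi; a point is covered iff (Δx)²+(Δy)² ≤ 8² = 64.
  X (3, 17): covers {E} → 70
  Y (20, 7): covers {D, F} → 93
  Z (20, 10): covers {D, G} → 303
  W (10, 20): covers {C} → 2
Maximum coverage at Z: 303 annual calls.

Z, covering 303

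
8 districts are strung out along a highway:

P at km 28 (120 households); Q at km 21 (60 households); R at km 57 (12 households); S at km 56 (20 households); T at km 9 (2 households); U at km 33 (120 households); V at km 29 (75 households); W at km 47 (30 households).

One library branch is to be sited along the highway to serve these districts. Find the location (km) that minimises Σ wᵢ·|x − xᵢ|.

x = 29

For a sum of weighted absolute distances on a line, the optimum is the weighted median (not the mean). Total weight W = 439; half-weight = 219.5.
Sort by position and accumulate weight:
  km 9 (T, w=2) → cum 2
  km 21 (Q, w=60) → cum 62
  km 28 (P, w=120) → cum 182
  km 29 (V, w=75) → cum 257  ≥ 219.5 → median here
  km 33 (U, w=120) → cum 377
  km 47 (W, w=30) → cum 407
  km 56 (S, w=20) → cum 427
  km 57 (R, w=12) → cum 439
Optimal location: km 29.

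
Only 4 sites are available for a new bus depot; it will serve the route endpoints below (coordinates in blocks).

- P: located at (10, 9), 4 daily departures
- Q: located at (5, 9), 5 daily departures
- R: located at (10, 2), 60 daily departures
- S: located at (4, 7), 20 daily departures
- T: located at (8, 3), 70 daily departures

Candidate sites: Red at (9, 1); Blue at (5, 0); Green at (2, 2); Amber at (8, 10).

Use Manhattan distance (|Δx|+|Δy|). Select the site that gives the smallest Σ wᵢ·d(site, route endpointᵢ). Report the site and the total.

Total weighted distance at each candidate:
  Red (9, 1): total = 646
  Blue (5, 0): total = 1101
  Green (2, 2): total = 1220
  Amber (8, 10): total = 1262
Minimum is at Red with total 646 blocks.

Red, total 646 blocks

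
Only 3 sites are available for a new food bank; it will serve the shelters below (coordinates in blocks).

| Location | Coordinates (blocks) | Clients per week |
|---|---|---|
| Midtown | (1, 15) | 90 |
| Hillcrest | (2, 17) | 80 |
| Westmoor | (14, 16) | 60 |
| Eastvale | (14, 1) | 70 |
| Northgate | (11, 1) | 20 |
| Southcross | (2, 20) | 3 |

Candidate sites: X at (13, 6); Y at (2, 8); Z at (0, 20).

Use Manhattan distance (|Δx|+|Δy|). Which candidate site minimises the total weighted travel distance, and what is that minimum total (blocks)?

Y, total 4326 blocks

Total weighted distance at each candidate:
  X (13, 6): total = 4945
  Y (2, 8): total = 4326
  Z (0, 20): total = 4936
Minimum is at Y with total 4326 blocks.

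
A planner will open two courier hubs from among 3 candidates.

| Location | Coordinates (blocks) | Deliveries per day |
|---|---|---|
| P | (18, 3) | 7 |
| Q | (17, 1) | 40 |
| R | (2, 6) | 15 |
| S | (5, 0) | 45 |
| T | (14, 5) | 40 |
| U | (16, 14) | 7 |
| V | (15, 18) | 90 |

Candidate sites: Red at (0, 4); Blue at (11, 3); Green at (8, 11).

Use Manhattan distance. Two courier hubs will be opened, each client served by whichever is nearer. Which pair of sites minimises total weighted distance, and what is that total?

Evaluate every pair (each demand assigned to the nearer of the two):
  {Blue, Green}: total = 2476
  {Red, Blue}: total = 2856
  {Red, Green}: total = 3168
Best pair: {Blue, Green} with total 2476.

{Blue, Green}, total 2476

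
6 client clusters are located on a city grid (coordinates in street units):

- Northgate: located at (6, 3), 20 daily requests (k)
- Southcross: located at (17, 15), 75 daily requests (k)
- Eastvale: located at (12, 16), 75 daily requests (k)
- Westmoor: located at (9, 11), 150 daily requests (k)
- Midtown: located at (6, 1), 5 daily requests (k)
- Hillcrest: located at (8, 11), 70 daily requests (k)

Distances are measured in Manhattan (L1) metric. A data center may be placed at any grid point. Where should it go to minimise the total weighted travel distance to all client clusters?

(9, 11)

Manhattan distance separates: Σwᵢ(|x−xᵢ|+|y−yᵢ|) = Σwᵢ|x−xᵢ| + Σwᵢ|y−yᵢ|, so x and y are optimised independently as 1-D weighted medians.
Total weight W = 395; half = 197.5.
x-coordinate, sorted with cumulative weight:
  x=6 (Northgate, w=20) cum 20
  x=6 (Midtown, w=5) cum 25
  x=8 (Hillcrest, w=70) cum 95
  x=9 (Westmoor, w=150) cum 245  ← median
  x=12 (Eastvale, w=75) cum 320
  x=17 (Southcross, w=75) cum 395
⇒ x* = 9
y-coordinate, sorted with cumulative weight:
  y=1 (Midtown, w=5) cum 5
  y=3 (Northgate, w=20) cum 25
  y=11 (Westmoor, w=150) cum 175
  y=11 (Hillcrest, w=70) cum 245  ← median
  y=15 (Southcross, w=75) cum 320
  y=16 (Eastvale, w=75) cum 395
⇒ y* = 11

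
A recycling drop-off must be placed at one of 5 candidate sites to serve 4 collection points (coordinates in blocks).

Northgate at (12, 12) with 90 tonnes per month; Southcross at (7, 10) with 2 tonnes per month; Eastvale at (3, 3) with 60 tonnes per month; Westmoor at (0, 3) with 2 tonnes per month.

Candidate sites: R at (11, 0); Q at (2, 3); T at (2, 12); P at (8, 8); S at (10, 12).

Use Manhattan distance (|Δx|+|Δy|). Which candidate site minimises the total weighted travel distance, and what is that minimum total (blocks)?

Total weighted distance at each candidate:
  R (11, 0): total = 1886
  Q (2, 3): total = 1798
  T (2, 12): total = 1536
  P (8, 8): total = 1352
  S (10, 12): total = 1188
Minimum is at S with total 1188 blocks.

S, total 1188 blocks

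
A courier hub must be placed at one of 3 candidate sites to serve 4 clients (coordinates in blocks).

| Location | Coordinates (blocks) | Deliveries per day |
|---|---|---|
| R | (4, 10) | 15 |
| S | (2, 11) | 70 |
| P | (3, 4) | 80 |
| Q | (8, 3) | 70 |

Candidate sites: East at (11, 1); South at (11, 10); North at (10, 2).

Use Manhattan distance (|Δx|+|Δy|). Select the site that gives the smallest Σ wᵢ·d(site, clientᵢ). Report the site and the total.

North, total 2330 blocks

Total weighted distance at each candidate:
  East (11, 1): total = 2800
  South (11, 10): total = 2625
  North (10, 2): total = 2330
Minimum is at North with total 2330 blocks.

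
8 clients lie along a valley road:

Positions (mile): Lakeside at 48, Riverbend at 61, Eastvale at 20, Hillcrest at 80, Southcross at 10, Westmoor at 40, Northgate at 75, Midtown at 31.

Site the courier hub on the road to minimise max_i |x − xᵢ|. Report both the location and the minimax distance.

The 1-center on a line is the midpoint of the two extreme points: leftmost at 10, rightmost at 80.
Optimal location = (10 + 80)/2 = 45; maximum distance = (80 − 10)/2 = 35.

location 45, max distance 35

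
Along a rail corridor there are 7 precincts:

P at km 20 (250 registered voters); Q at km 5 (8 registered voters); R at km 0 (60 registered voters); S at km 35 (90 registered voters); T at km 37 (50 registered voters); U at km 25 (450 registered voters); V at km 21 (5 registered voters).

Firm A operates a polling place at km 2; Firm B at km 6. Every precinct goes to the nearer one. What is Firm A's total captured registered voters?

60

The indifferent point is the midpoint (2+6)/2 = 4; precincts left of it (closer to Firm A at 2) go to Firm A, those right go to Firm B.
  R at 0 (w=60) → Firm A
  Q at 5 (w=8) → Firm B
  P at 20 (w=250) → Firm B
  V at 21 (w=5) → Firm B
  U at 25 (w=450) → Firm B
  S at 35 (w=90) → Firm B
  T at 37 (w=50) → Firm B
Firm A captures 60; Firm B captures 853.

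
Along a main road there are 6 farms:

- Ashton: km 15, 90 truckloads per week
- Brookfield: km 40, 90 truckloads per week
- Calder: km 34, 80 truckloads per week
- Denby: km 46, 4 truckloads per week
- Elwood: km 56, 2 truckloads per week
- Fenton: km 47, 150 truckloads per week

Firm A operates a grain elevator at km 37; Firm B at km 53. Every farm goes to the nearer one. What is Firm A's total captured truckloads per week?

The indifferent point is the midpoint (37+53)/2 = 45; farms left of it (closer to Firm A at 37) go to Firm A, those right go to Firm B.
  Ashton at 15 (w=90) → Firm A
  Calder at 34 (w=80) → Firm A
  Brookfield at 40 (w=90) → Firm A
  Denby at 46 (w=4) → Firm B
  Fenton at 47 (w=150) → Firm B
  Elwood at 56 (w=2) → Firm B
Firm A captures 260; Firm B captures 156.

260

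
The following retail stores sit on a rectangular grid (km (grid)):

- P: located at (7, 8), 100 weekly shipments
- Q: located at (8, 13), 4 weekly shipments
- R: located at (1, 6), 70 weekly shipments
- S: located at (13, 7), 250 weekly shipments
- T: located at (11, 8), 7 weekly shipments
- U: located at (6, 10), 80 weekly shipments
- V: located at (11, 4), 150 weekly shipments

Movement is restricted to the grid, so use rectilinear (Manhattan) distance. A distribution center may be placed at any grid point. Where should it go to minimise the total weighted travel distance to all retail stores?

Manhattan distance separates: Σwᵢ(|x−xᵢ|+|y−yᵢ|) = Σwᵢ|x−xᵢ| + Σwᵢ|y−yᵢ|, so x and y are optimised independently as 1-D weighted medians.
Total weight W = 661; half = 330.5.
x-coordinate, sorted with cumulative weight:
  x=1 (R, w=70) cum 70
  x=6 (U, w=80) cum 150
  x=7 (P, w=100) cum 250
  x=8 (Q, w=4) cum 254
  x=11 (T, w=7) cum 261
  x=11 (V, w=150) cum 411  ← median
  x=13 (S, w=250) cum 661
⇒ x* = 11
y-coordinate, sorted with cumulative weight:
  y=4 (V, w=150) cum 150
  y=6 (R, w=70) cum 220
  y=7 (S, w=250) cum 470  ← median
  y=8 (P, w=100) cum 570
  y=8 (T, w=7) cum 577
  y=10 (U, w=80) cum 657
  y=13 (Q, w=4) cum 661
⇒ y* = 7

(11, 7)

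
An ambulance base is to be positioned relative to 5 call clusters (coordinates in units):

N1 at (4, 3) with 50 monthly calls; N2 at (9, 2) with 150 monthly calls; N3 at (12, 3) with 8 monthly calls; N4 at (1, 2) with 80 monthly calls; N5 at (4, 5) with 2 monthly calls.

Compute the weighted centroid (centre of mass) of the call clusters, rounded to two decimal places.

(5.98, 2.22)

The minimiser of Σwᵢ‖p−pᵢ‖² is the weighted centroid p* = (Σwᵢpᵢ)/(Σwᵢ).
Σwᵢ = 290.
Σwᵢxᵢ = 50·4 + 150·9 + 8·12 + 80·1 + 2·4 = 1734.
Σwᵢyᵢ = 50·3 + 150·2 + 8·3 + 80·2 + 2·5 = 644.
x* = 1734/290 = 5.98, y* = 644/290 = 2.22.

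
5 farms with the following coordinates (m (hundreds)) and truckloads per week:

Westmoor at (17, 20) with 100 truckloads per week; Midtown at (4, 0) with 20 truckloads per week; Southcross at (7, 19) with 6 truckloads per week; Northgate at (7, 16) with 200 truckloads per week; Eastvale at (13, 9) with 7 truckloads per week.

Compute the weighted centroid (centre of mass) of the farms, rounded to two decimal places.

(9.95, 16.15)

The minimiser of Σwᵢ‖p−pᵢ‖² is the weighted centroid p* = (Σwᵢpᵢ)/(Σwᵢ).
Σwᵢ = 333.
Σwᵢxᵢ = 100·17 + 20·4 + 6·7 + 200·7 + 7·13 = 3313.
Σwᵢyᵢ = 100·20 + 20·0 + 6·19 + 200·16 + 7·9 = 5377.
x* = 3313/333 = 9.95, y* = 5377/333 = 16.15.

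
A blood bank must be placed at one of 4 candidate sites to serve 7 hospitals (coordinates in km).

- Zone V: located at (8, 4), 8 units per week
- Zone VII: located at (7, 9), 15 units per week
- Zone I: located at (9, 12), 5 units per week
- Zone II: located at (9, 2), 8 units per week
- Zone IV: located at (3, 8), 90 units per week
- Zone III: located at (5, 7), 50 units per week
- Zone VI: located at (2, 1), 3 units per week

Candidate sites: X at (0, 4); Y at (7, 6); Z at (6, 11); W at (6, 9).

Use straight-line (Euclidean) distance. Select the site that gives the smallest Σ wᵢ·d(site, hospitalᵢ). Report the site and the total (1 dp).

Total weighted distance at each candidate:
  X (0, 4): total = 1079.4
  Y (7, 6): total = 665.8
  Z (6, 11): total = 803.8
  W (6, 9): total = 563.5
Minimum is at W with total 563.5 km.

W, total 563.5 km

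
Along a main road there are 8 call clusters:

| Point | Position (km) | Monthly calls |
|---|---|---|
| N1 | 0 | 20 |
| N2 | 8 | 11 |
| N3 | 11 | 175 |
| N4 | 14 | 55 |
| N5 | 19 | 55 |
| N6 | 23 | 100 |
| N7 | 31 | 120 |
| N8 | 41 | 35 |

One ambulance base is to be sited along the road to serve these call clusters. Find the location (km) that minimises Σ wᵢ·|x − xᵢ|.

x = 19

For a sum of weighted absolute distances on a line, the optimum is the weighted median (not the mean). Total weight W = 571; half-weight = 285.5.
Sort by position and accumulate weight:
  km 0 (N1, w=20) → cum 20
  km 8 (N2, w=11) → cum 31
  km 11 (N3, w=175) → cum 206
  km 14 (N4, w=55) → cum 261
  km 19 (N5, w=55) → cum 316  ≥ 285.5 → median here
  km 23 (N6, w=100) → cum 416
  km 31 (N7, w=120) → cum 536
  km 41 (N8, w=35) → cum 571
Optimal location: km 19.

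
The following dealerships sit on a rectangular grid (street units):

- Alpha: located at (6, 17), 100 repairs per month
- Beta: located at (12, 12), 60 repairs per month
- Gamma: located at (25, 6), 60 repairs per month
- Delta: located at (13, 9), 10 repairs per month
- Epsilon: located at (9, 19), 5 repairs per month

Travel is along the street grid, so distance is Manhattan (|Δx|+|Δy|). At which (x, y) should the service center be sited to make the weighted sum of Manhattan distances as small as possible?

(12, 12)

Manhattan distance separates: Σwᵢ(|x−xᵢ|+|y−yᵢ|) = Σwᵢ|x−xᵢ| + Σwᵢ|y−yᵢ|, so x and y are optimised independently as 1-D weighted medians.
Total weight W = 235; half = 117.5.
x-coordinate, sorted with cumulative weight:
  x=6 (Alpha, w=100) cum 100
  x=9 (Epsilon, w=5) cum 105
  x=12 (Beta, w=60) cum 165  ← median
  x=13 (Delta, w=10) cum 175
  x=25 (Gamma, w=60) cum 235
⇒ x* = 12
y-coordinate, sorted with cumulative weight:
  y=6 (Gamma, w=60) cum 60
  y=9 (Delta, w=10) cum 70
  y=12 (Beta, w=60) cum 130  ← median
  y=17 (Alpha, w=100) cum 230
  y=19 (Epsilon, w=5) cum 235
⇒ y* = 12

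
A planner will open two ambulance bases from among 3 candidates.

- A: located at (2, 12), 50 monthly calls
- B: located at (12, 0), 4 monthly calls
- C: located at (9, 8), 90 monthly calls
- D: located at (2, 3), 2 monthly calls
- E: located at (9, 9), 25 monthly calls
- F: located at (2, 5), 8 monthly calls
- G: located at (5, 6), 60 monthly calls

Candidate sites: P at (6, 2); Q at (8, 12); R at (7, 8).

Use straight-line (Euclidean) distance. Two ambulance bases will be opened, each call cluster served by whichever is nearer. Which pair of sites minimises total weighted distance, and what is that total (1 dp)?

{P, R}, total 799.3

Evaluate every pair (each demand assigned to the nearer of the two):
  {P, R}: total = 799.3
  {Q, R}: total = 804.1
  {P, Q}: total = 1071.1
Best pair: {P, R} with total 799.3.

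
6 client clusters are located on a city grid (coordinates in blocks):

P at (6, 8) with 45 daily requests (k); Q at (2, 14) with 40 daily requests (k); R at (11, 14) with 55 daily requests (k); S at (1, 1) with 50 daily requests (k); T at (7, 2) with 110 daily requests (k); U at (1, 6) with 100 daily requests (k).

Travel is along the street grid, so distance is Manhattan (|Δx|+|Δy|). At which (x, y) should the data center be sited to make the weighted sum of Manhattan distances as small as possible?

(6, 6)

Manhattan distance separates: Σwᵢ(|x−xᵢ|+|y−yᵢ|) = Σwᵢ|x−xᵢ| + Σwᵢ|y−yᵢ|, so x and y are optimised independently as 1-D weighted medians.
Total weight W = 400; half = 200.
x-coordinate, sorted with cumulative weight:
  x=1 (S, w=50) cum 50
  x=1 (U, w=100) cum 150
  x=2 (Q, w=40) cum 190
  x=6 (P, w=45) cum 235  ← median
  x=7 (T, w=110) cum 345
  x=11 (R, w=55) cum 400
⇒ x* = 6
y-coordinate, sorted with cumulative weight:
  y=1 (S, w=50) cum 50
  y=2 (T, w=110) cum 160
  y=6 (U, w=100) cum 260  ← median
  y=8 (P, w=45) cum 305
  y=14 (Q, w=40) cum 345
  y=14 (R, w=55) cum 400
⇒ y* = 6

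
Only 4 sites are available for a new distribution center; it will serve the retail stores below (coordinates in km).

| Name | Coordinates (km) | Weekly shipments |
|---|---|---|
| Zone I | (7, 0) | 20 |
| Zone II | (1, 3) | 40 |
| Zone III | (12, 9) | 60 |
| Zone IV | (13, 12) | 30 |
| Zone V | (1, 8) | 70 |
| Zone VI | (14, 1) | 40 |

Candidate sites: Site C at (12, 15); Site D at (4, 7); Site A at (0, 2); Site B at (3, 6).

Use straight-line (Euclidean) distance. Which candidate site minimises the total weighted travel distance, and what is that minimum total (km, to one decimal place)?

Total weighted distance at each candidate:
  Site C (12, 15): total = 2900.6
  Site D (4, 7): total = 1843.8
  Site A (0, 2): total = 2515.0
  Site B (3, 6): total = 1888.8
Minimum is at Site D with total 1843.8 km.

Site D, total 1843.8 km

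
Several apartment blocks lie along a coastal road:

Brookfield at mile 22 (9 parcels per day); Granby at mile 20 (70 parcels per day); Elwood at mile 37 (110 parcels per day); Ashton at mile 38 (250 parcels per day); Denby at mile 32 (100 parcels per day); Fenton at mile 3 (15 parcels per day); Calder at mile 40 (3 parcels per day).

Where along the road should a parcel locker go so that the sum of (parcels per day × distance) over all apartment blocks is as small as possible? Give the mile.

x = 37

For a sum of weighted absolute distances on a line, the optimum is the weighted median (not the mean). Total weight W = 557; half-weight = 278.5.
Sort by position and accumulate weight:
  mile 3 (Fenton, w=15) → cum 15
  mile 20 (Granby, w=70) → cum 85
  mile 22 (Brookfield, w=9) → cum 94
  mile 32 (Denby, w=100) → cum 194
  mile 37 (Elwood, w=110) → cum 304  ≥ 278.5 → median here
  mile 38 (Ashton, w=250) → cum 554
  mile 40 (Calder, w=3) → cum 557
Optimal location: mile 37.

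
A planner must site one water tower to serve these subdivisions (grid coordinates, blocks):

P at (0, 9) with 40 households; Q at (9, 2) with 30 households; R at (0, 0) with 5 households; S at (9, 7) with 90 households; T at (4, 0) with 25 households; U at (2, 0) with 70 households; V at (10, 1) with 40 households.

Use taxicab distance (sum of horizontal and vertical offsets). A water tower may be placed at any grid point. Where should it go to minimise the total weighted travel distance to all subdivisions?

(9, 2)

Manhattan distance separates: Σwᵢ(|x−xᵢ|+|y−yᵢ|) = Σwᵢ|x−xᵢ| + Σwᵢ|y−yᵢ|, so x and y are optimised independently as 1-D weighted medians.
Total weight W = 300; half = 150.
x-coordinate, sorted with cumulative weight:
  x=0 (P, w=40) cum 40
  x=0 (R, w=5) cum 45
  x=2 (U, w=70) cum 115
  x=4 (T, w=25) cum 140
  x=9 (Q, w=30) cum 170  ← median
  x=9 (S, w=90) cum 260
  x=10 (V, w=40) cum 300
⇒ x* = 9
y-coordinate, sorted with cumulative weight:
  y=0 (R, w=5) cum 5
  y=0 (T, w=25) cum 30
  y=0 (U, w=70) cum 100
  y=1 (V, w=40) cum 140
  y=2 (Q, w=30) cum 170  ← median
  y=7 (S, w=90) cum 260
  y=9 (P, w=40) cum 300
⇒ y* = 2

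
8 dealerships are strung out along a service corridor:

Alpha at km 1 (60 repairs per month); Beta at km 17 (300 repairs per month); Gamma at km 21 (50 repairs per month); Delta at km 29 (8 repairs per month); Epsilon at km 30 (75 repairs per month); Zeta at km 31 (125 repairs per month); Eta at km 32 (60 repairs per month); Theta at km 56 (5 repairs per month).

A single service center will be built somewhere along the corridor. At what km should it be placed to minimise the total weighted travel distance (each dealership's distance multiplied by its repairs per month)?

For a sum of weighted absolute distances on a line, the optimum is the weighted median (not the mean). Total weight W = 683; half-weight = 341.5.
Sort by position and accumulate weight:
  km 1 (Alpha, w=60) → cum 60
  km 17 (Beta, w=300) → cum 360  ≥ 341.5 → median here
  km 21 (Gamma, w=50) → cum 410
  km 29 (Delta, w=8) → cum 418
  km 30 (Epsilon, w=75) → cum 493
  km 31 (Zeta, w=125) → cum 618
  km 32 (Eta, w=60) → cum 678
  km 56 (Theta, w=5) → cum 683
Optimal location: km 17.

x = 17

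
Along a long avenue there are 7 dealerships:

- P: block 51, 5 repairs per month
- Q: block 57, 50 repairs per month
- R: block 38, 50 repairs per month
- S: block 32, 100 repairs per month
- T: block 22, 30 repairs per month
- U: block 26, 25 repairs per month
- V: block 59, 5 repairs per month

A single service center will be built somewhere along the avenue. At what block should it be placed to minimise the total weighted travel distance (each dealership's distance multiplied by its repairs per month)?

x = 32

For a sum of weighted absolute distances on a line, the optimum is the weighted median (not the mean). Total weight W = 265; half-weight = 132.5.
Sort by position and accumulate weight:
  block 22 (T, w=30) → cum 30
  block 26 (U, w=25) → cum 55
  block 32 (S, w=100) → cum 155  ≥ 132.5 → median here
  block 38 (R, w=50) → cum 205
  block 51 (P, w=5) → cum 210
  block 57 (Q, w=50) → cum 260
  block 59 (V, w=5) → cum 265
Optimal location: block 32.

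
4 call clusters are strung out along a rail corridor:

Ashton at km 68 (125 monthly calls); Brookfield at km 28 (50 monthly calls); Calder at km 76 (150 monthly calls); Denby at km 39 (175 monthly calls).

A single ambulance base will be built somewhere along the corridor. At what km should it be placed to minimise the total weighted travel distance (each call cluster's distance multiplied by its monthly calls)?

x = 68

For a sum of weighted absolute distances on a line, the optimum is the weighted median (not the mean). Total weight W = 500; half-weight = 250.
Sort by position and accumulate weight:
  km 28 (Brookfield, w=50) → cum 50
  km 39 (Denby, w=175) → cum 225
  km 68 (Ashton, w=125) → cum 350  ≥ 250 → median here
  km 76 (Calder, w=150) → cum 500
Optimal location: km 68.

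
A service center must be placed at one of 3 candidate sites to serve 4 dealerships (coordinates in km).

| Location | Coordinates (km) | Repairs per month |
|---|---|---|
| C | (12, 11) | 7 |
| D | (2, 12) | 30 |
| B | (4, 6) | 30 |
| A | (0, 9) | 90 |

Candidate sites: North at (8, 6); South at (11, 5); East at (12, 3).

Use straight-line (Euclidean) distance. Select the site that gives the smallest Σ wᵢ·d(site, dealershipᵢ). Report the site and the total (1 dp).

Total weighted distance at each candidate:
  North (8, 6): total = 1188.3
  South (11, 5): total = 1650.2
  East (12, 3): total = 1923.4
Minimum is at North with total 1188.3 km.

North, total 1188.3 km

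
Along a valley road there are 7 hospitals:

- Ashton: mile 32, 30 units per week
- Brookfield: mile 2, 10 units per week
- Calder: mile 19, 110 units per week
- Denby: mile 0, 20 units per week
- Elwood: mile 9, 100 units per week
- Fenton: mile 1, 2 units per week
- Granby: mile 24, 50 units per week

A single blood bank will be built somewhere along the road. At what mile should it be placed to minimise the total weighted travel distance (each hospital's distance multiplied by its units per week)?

x = 19

For a sum of weighted absolute distances on a line, the optimum is the weighted median (not the mean). Total weight W = 322; half-weight = 161.
Sort by position and accumulate weight:
  mile 0 (Denby, w=20) → cum 20
  mile 1 (Fenton, w=2) → cum 22
  mile 2 (Brookfield, w=10) → cum 32
  mile 9 (Elwood, w=100) → cum 132
  mile 19 (Calder, w=110) → cum 242  ≥ 161 → median here
  mile 24 (Granby, w=50) → cum 292
  mile 32 (Ashton, w=30) → cum 322
Optimal location: mile 19.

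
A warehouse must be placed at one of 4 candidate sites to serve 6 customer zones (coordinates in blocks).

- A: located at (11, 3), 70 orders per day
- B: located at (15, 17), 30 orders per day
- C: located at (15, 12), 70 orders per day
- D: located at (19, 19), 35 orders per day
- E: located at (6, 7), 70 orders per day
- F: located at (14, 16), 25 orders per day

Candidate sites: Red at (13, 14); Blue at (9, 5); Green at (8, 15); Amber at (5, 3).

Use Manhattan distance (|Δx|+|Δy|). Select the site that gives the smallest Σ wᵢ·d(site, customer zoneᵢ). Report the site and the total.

Red, total 2780 blocks

Total weighted distance at each candidate:
  Red (13, 14): total = 2780
  Blue (9, 5): total = 3320
  Green (8, 15): total = 3420
  Amber (5, 3): total = 4420
Minimum is at Red with total 2780 blocks.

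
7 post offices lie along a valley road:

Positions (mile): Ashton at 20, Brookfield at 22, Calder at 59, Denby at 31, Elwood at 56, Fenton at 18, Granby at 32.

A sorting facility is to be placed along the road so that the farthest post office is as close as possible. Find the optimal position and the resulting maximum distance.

The 1-center on a line is the midpoint of the two extreme points: leftmost at 18, rightmost at 59.
Optimal location = (18 + 59)/2 = 38.5; maximum distance = (59 − 18)/2 = 20.5.

location 38.5, max distance 20.5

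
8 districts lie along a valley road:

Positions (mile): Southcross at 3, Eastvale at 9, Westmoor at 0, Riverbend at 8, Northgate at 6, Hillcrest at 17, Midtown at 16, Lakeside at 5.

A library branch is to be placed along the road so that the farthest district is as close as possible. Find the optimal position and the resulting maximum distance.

location 8.5, max distance 8.5

The 1-center on a line is the midpoint of the two extreme points: leftmost at 0, rightmost at 17.
Optimal location = (0 + 17)/2 = 8.5; maximum distance = (17 − 0)/2 = 8.5.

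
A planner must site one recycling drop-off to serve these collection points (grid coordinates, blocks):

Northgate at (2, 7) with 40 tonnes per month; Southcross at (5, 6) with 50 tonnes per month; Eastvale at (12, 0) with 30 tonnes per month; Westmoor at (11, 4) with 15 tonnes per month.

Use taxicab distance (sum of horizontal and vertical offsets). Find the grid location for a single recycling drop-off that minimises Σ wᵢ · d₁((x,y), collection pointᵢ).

Manhattan distance separates: Σwᵢ(|x−xᵢ|+|y−yᵢ|) = Σwᵢ|x−xᵢ| + Σwᵢ|y−yᵢ|, so x and y are optimised independently as 1-D weighted medians.
Total weight W = 135; half = 67.5.
x-coordinate, sorted with cumulative weight:
  x=2 (Northgate, w=40) cum 40
  x=5 (Southcross, w=50) cum 90  ← median
  x=11 (Westmoor, w=15) cum 105
  x=12 (Eastvale, w=30) cum 135
⇒ x* = 5
y-coordinate, sorted with cumulative weight:
  y=0 (Eastvale, w=30) cum 30
  y=4 (Westmoor, w=15) cum 45
  y=6 (Southcross, w=50) cum 95  ← median
  y=7 (Northgate, w=40) cum 135
⇒ y* = 6

(5, 6)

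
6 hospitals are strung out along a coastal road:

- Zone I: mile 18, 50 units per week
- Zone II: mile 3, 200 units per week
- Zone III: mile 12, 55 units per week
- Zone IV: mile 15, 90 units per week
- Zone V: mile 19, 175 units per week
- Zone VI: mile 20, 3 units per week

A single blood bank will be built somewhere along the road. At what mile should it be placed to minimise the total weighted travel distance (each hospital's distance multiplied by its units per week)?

For a sum of weighted absolute distances on a line, the optimum is the weighted median (not the mean). Total weight W = 573; half-weight = 286.5.
Sort by position and accumulate weight:
  mile 3 (Zone II, w=200) → cum 200
  mile 12 (Zone III, w=55) → cum 255
  mile 15 (Zone IV, w=90) → cum 345  ≥ 286.5 → median here
  mile 18 (Zone I, w=50) → cum 395
  mile 19 (Zone V, w=175) → cum 570
  mile 20 (Zone VI, w=3) → cum 573
Optimal location: mile 15.

x = 15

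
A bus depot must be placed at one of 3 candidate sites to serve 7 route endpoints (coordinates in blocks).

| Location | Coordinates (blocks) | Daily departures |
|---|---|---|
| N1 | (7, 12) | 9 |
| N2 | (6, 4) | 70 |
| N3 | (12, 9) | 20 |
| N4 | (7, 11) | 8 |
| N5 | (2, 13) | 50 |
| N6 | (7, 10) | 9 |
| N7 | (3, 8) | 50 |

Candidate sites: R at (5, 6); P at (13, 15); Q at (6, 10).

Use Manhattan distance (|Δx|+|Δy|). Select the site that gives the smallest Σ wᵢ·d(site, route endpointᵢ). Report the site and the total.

Total weighted distance at each candidate:
  R (5, 6): total = 1292
  P (13, 15): total = 3160
  Q (6, 10): total = 1212
Minimum is at Q with total 1212 blocks.

Q, total 1212 blocks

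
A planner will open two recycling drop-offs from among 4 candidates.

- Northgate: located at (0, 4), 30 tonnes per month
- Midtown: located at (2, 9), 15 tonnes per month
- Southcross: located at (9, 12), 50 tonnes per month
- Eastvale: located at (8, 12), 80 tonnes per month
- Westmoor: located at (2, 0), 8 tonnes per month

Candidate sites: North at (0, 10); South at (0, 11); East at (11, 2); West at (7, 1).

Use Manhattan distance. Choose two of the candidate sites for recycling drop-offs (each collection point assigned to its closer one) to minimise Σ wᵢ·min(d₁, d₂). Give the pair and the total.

{South, West}, total 1538

Evaluate every pair (each demand assigned to the nearer of the two):
  {South, West}: total = 1538
  {North, South}: total = 1541
  {South, East}: total = 1578
  {North, West}: total = 1623
  {North, East}: total = 1663
  {East, West}: total = 2103
Best pair: {South, West} with total 1538.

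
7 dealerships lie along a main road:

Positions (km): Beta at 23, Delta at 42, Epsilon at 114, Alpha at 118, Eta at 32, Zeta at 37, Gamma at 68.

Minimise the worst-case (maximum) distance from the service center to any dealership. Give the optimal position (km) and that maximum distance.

location 70.5, max distance 47.5

The 1-center on a line is the midpoint of the two extreme points: leftmost at 23, rightmost at 118.
Optimal location = (23 + 118)/2 = 70.5; maximum distance = (118 − 23)/2 = 47.5.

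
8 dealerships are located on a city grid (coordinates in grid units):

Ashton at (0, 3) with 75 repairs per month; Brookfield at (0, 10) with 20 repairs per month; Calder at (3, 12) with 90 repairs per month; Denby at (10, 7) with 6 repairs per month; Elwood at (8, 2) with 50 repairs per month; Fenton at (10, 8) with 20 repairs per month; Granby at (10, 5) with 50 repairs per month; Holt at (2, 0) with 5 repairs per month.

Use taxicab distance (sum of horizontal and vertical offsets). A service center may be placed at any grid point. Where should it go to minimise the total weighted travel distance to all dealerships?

Manhattan distance separates: Σwᵢ(|x−xᵢ|+|y−yᵢ|) = Σwᵢ|x−xᵢ| + Σwᵢ|y−yᵢ|, so x and y are optimised independently as 1-D weighted medians.
Total weight W = 316; half = 158.
x-coordinate, sorted with cumulative weight:
  x=0 (Ashton, w=75) cum 75
  x=0 (Brookfield, w=20) cum 95
  x=2 (Holt, w=5) cum 100
  x=3 (Calder, w=90) cum 190  ← median
  x=8 (Elwood, w=50) cum 240
  x=10 (Denby, w=6) cum 246
  x=10 (Fenton, w=20) cum 266
  x=10 (Granby, w=50) cum 316
⇒ x* = 3
y-coordinate, sorted with cumulative weight:
  y=0 (Holt, w=5) cum 5
  y=2 (Elwood, w=50) cum 55
  y=3 (Ashton, w=75) cum 130
  y=5 (Granby, w=50) cum 180  ← median
  y=7 (Denby, w=6) cum 186
  y=8 (Fenton, w=20) cum 206
  y=10 (Brookfield, w=20) cum 226
  y=12 (Calder, w=90) cum 316
⇒ y* = 5

(3, 5)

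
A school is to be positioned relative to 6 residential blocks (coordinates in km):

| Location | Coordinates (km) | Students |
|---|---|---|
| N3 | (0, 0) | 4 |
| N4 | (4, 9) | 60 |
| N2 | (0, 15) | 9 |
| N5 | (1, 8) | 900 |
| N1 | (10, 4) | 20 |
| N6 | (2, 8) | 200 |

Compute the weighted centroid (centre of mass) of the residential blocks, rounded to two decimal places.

(1.46, 8.01)

The minimiser of Σwᵢ‖p−pᵢ‖² is the weighted centroid p* = (Σwᵢpᵢ)/(Σwᵢ).
Σwᵢ = 1193.
Σwᵢxᵢ = 4·0 + 60·4 + 9·0 + 900·1 + 20·10 + 200·2 = 1740.
Σwᵢyᵢ = 4·0 + 60·9 + 9·15 + 900·8 + 20·4 + 200·8 = 9555.
x* = 1740/1193 = 1.46, y* = 9555/1193 = 8.01.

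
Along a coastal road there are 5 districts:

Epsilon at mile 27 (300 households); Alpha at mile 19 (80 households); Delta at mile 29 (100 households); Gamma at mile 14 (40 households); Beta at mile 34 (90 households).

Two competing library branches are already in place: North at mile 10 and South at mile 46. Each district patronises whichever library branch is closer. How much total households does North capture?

The indifferent point is the midpoint (10+46)/2 = 28; districts left of it (closer to North at 10) go to North, those right go to South.
  Gamma at 14 (w=40) → North
  Alpha at 19 (w=80) → North
  Epsilon at 27 (w=300) → North
  Delta at 29 (w=100) → South
  Beta at 34 (w=90) → South
North captures 420; South captures 190.

420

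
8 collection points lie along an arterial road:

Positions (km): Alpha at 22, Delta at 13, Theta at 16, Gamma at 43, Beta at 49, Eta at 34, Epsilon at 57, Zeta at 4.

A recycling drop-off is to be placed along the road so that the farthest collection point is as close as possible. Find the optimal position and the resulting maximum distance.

The 1-center on a line is the midpoint of the two extreme points: leftmost at 4, rightmost at 57.
Optimal location = (4 + 57)/2 = 30.5; maximum distance = (57 − 4)/2 = 26.5.

location 30.5, max distance 26.5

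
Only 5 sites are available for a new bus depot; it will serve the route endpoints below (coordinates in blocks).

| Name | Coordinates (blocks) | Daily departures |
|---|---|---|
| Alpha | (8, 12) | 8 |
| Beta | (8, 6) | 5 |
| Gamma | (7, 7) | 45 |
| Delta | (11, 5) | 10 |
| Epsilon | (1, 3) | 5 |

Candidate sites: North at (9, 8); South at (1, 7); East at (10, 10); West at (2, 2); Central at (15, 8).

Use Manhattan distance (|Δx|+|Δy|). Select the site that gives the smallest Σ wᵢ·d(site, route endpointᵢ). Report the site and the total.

Total weighted distance at each candidate:
  North (9, 8): total = 305
  South (1, 7): total = 546
  East (10, 10): total = 472
  West (2, 2): total = 758
  Central (15, 8): total = 703
Minimum is at North with total 305 blocks.

North, total 305 blocks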